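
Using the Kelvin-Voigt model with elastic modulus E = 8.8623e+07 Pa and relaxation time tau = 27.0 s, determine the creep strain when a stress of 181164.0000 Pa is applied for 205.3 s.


epsilon(t) = (sigma/E) * (1 - exp(-t/tau))
sigma/E = 181164.0000 / 8.8623e+07 = 0.0020
exp(-t/tau) = exp(-205.3 / 27.0) = 4.9860e-04
epsilon = 0.0020 * (1 - 4.9860e-04)
epsilon = 0.0020


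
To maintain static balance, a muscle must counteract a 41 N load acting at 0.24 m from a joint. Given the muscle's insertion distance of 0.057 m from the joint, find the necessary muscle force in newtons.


F_muscle = W * d_load / d_muscle
F_muscle = 41 * 0.24 / 0.057
Numerator = 9.8400
F_muscle = 172.6316


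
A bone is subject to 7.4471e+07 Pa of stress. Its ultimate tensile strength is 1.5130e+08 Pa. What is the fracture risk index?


FRI = applied / ultimate
FRI = 7.4471e+07 / 1.5130e+08
FRI = 0.4922


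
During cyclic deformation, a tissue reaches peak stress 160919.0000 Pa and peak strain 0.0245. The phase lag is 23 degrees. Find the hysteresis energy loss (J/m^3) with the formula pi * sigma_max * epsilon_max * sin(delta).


E_loss = pi * sigma_max * epsilon_max * sin(delta)
delta = 23 deg = 0.4014 rad
sin(delta) = 0.3907
E_loss = pi * 160919.0000 * 0.0245 * 0.3907
E_loss = 4839.5089


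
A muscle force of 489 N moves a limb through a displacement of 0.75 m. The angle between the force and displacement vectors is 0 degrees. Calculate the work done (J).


W = F * d * cos(theta)
theta = 0 deg = 0.0000 rad
cos(theta) = 1.0000
W = 489 * 0.75 * 1.0000
W = 366.7500


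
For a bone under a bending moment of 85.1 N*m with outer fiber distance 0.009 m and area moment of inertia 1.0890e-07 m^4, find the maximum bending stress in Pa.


sigma = M * c / I
sigma = 85.1 * 0.009 / 1.0890e-07
M * c = 0.7659
sigma = 7.0331e+06


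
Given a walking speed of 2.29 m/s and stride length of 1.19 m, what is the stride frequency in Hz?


f = v / stride_length
f = 2.29 / 1.19
f = 1.9244


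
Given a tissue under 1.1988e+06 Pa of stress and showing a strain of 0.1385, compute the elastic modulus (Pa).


E = stress / strain
E = 1.1988e+06 / 0.1385
E = 8.6556e+06


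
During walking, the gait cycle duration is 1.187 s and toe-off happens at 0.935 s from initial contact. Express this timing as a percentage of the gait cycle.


pct = (event_time / cycle_time) * 100
pct = (0.935 / 1.187) * 100
ratio = 0.7877
pct = 78.7700


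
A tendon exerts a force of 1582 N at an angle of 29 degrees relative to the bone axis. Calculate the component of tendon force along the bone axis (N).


F_eff = F_tendon * cos(theta)
theta = 29 deg = 0.5061 rad
cos(theta) = 0.8746
F_eff = 1582 * 0.8746
F_eff = 1383.6484


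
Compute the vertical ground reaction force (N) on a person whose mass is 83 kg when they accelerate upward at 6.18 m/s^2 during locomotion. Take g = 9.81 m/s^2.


GRF = m * (g + a)
GRF = 83 * (9.81 + 6.18)
GRF = 83 * 15.9900
GRF = 1327.1700


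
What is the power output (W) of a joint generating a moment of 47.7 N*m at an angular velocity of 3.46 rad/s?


P = M * omega
P = 47.7 * 3.46
P = 165.0420


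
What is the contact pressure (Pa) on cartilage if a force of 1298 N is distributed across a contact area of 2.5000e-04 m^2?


P = F / A
P = 1298 / 2.5000e-04
P = 5.1920e+06


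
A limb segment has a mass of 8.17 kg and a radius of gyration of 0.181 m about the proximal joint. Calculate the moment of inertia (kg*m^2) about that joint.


I = m * k^2
I = 8.17 * 0.181^2
k^2 = 0.0328
I = 0.2677


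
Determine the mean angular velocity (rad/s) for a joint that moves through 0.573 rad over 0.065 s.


omega = delta_theta / delta_t
omega = 0.573 / 0.065
omega = 8.8154


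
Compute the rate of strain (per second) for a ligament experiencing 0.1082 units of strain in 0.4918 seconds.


strain_rate = delta_strain / delta_t
strain_rate = 0.1082 / 0.4918
strain_rate = 0.2200


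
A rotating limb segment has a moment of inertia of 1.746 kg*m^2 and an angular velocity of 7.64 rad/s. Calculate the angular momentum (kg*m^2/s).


L = I * omega
L = 1.746 * 7.64
L = 13.3394


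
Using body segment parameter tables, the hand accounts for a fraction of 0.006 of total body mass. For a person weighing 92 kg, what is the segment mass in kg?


m_segment = body_mass * fraction
m_segment = 92 * 0.006
m_segment = 0.5520


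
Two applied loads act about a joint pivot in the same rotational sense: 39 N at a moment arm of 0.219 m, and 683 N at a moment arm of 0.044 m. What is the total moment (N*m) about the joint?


M = F1 * d1 + F2 * d2
M = 39 * 0.219 + 683 * 0.044
M = 8.5410 + 30.0520
M = 38.5930


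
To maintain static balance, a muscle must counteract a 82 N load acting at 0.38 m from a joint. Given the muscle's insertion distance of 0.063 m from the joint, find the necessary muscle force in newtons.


F_muscle = W * d_load / d_muscle
F_muscle = 82 * 0.38 / 0.063
Numerator = 31.1600
F_muscle = 494.6032


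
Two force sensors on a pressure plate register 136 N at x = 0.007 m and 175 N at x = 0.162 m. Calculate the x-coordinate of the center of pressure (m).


COP_x = (F1*x1 + F2*x2) / (F1 + F2)
COP_x = (136*0.007 + 175*0.162) / (136 + 175)
Numerator = 29.3020
Denominator = 311
COP_x = 0.0942


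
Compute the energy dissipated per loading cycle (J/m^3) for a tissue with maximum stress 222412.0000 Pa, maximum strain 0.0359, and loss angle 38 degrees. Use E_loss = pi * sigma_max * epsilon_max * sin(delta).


E_loss = pi * sigma_max * epsilon_max * sin(delta)
delta = 38 deg = 0.6632 rad
sin(delta) = 0.6157
E_loss = pi * 222412.0000 * 0.0359 * 0.6157
E_loss = 15443.4567


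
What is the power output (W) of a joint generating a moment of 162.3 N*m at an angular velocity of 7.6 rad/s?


P = M * omega
P = 162.3 * 7.6
P = 1233.4800


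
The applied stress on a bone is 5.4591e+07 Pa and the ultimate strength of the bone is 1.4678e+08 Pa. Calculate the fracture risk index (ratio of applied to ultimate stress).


FRI = applied / ultimate
FRI = 5.4591e+07 / 1.4678e+08
FRI = 0.3719


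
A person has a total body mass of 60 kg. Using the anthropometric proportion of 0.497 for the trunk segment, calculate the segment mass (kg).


m_segment = body_mass * fraction
m_segment = 60 * 0.497
m_segment = 29.8200


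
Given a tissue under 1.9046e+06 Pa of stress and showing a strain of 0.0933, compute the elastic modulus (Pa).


E = stress / strain
E = 1.9046e+06 / 0.0933
E = 2.0414e+07


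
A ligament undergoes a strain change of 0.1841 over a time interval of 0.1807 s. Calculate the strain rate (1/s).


strain_rate = delta_strain / delta_t
strain_rate = 0.1841 / 0.1807
strain_rate = 1.0188


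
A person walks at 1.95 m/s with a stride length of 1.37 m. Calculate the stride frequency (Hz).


f = v / stride_length
f = 1.95 / 1.37
f = 1.4234


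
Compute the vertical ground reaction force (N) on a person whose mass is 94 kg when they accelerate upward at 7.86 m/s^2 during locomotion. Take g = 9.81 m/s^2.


GRF = m * (g + a)
GRF = 94 * (9.81 + 7.86)
GRF = 94 * 17.6700
GRF = 1660.9800


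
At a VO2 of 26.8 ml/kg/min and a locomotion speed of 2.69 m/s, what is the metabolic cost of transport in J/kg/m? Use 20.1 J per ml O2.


Power per kg = VO2 * 20.1 / 60
Power per kg = 26.8 * 20.1 / 60 = 8.9780 W/kg
Cost = power_per_kg / speed
Cost = 8.9780 / 2.69
Cost = 3.3375


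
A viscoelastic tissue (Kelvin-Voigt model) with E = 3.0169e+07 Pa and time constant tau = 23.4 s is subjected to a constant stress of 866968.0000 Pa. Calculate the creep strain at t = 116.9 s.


epsilon(t) = (sigma/E) * (1 - exp(-t/tau))
sigma/E = 866968.0000 / 3.0169e+07 = 0.0287
exp(-t/tau) = exp(-116.9 / 23.4) = 0.0068
epsilon = 0.0287 * (1 - 0.0068)
epsilon = 0.0285


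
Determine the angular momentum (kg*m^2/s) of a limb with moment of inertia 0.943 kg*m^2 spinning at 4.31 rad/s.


L = I * omega
L = 0.943 * 4.31
L = 4.0643


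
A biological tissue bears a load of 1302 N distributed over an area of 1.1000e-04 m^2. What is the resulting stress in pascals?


stress = F / A
stress = 1302 / 1.1000e-04
stress = 1.1836e+07


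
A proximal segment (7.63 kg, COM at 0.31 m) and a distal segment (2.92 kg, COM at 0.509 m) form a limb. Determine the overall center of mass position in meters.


COM = (m1*x1 + m2*x2) / (m1 + m2)
COM = (7.63*0.31 + 2.92*0.509) / (7.63 + 2.92)
Numerator = 3.8516
Denominator = 10.5500
COM = 0.3651


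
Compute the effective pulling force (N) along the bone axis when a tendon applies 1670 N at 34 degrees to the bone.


F_eff = F_tendon * cos(theta)
theta = 34 deg = 0.5934 rad
cos(theta) = 0.8290
F_eff = 1670 * 0.8290
F_eff = 1384.4927


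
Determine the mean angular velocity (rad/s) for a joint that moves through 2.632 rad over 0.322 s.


omega = delta_theta / delta_t
omega = 2.632 / 0.322
omega = 8.1739


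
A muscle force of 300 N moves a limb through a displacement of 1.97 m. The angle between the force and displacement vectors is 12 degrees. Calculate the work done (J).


W = F * d * cos(theta)
theta = 12 deg = 0.2094 rad
cos(theta) = 0.9781
W = 300 * 1.97 * 0.9781
W = 578.0852


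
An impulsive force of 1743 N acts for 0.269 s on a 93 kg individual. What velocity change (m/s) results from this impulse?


J = F * dt = 1743 * 0.269 = 468.8670 N*s
delta_v = J / m
delta_v = 468.8670 / 93
delta_v = 5.0416


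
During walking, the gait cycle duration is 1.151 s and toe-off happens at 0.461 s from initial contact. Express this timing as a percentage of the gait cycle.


pct = (event_time / cycle_time) * 100
pct = (0.461 / 1.151) * 100
ratio = 0.4005
pct = 40.0521


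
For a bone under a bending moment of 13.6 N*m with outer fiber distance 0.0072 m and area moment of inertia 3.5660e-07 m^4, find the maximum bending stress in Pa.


sigma = M * c / I
sigma = 13.6 * 0.0072 / 3.5660e-07
M * c = 0.0979
sigma = 274593.3819


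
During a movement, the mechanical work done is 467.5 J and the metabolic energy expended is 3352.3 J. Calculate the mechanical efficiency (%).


eta = (W_mech / E_meta) * 100
eta = (467.5 / 3352.3) * 100
ratio = 0.1395
eta = 13.9456


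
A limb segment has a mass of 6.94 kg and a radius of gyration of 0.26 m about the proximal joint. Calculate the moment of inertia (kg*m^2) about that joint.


I = m * k^2
I = 6.94 * 0.26^2
k^2 = 0.0676
I = 0.4691


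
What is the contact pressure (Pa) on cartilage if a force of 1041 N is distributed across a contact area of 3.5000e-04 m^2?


P = F / A
P = 1041 / 3.5000e-04
P = 2.9743e+06


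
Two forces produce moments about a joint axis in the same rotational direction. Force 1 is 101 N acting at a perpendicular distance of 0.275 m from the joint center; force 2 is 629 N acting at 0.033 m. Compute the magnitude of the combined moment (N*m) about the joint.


M = F1 * d1 + F2 * d2
M = 101 * 0.275 + 629 * 0.033
M = 27.7750 + 20.7570
M = 48.5320


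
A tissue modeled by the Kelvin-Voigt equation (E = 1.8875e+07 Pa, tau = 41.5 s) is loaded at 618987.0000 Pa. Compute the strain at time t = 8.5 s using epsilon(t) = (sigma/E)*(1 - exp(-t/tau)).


epsilon(t) = (sigma/E) * (1 - exp(-t/tau))
sigma/E = 618987.0000 / 1.8875e+07 = 0.0328
exp(-t/tau) = exp(-8.5 / 41.5) = 0.8148
epsilon = 0.0328 * (1 - 0.8148)
epsilon = 0.0061


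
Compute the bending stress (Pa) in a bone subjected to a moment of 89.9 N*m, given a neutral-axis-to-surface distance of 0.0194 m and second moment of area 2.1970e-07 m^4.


sigma = M * c / I
sigma = 89.9 * 0.0194 / 2.1970e-07
M * c = 1.7441
sigma = 7.9384e+06


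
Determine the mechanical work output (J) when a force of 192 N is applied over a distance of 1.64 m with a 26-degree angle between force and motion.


W = F * d * cos(theta)
theta = 26 deg = 0.4538 rad
cos(theta) = 0.8988
W = 192 * 1.64 * 0.8988
W = 283.0123


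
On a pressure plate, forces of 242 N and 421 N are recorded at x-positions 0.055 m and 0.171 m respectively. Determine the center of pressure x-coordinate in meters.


COP_x = (F1*x1 + F2*x2) / (F1 + F2)
COP_x = (242*0.055 + 421*0.171) / (242 + 421)
Numerator = 85.3010
Denominator = 663
COP_x = 0.1287


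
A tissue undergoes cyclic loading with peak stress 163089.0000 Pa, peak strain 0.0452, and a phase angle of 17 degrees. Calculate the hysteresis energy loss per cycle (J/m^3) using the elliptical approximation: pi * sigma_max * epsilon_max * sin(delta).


E_loss = pi * sigma_max * epsilon_max * sin(delta)
delta = 17 deg = 0.2967 rad
sin(delta) = 0.2924
E_loss = pi * 163089.0000 * 0.0452 * 0.2924
E_loss = 6770.9299


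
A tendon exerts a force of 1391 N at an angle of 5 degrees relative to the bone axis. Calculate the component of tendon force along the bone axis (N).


F_eff = F_tendon * cos(theta)
theta = 5 deg = 0.0873 rad
cos(theta) = 0.9962
F_eff = 1391 * 0.9962
F_eff = 1385.7068


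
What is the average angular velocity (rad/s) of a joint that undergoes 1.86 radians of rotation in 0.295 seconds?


omega = delta_theta / delta_t
omega = 1.86 / 0.295
omega = 6.3051


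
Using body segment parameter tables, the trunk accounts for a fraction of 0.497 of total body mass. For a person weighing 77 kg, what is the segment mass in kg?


m_segment = body_mass * fraction
m_segment = 77 * 0.497
m_segment = 38.2690


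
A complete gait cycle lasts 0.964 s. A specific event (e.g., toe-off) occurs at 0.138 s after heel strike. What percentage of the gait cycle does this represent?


pct = (event_time / cycle_time) * 100
pct = (0.138 / 0.964) * 100
ratio = 0.1432
pct = 14.3154


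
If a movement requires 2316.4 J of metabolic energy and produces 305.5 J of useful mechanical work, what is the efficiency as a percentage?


eta = (W_mech / E_meta) * 100
eta = (305.5 / 2316.4) * 100
ratio = 0.1319
eta = 13.1886


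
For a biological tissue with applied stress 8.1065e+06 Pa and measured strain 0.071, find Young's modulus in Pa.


E = stress / strain
E = 8.1065e+06 / 0.071
E = 1.1418e+08


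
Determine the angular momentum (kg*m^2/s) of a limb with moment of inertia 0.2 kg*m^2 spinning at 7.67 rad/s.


L = I * omega
L = 0.2 * 7.67
L = 1.5340


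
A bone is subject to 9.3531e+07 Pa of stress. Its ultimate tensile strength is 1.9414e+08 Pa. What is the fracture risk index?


FRI = applied / ultimate
FRI = 9.3531e+07 / 1.9414e+08
FRI = 0.4818


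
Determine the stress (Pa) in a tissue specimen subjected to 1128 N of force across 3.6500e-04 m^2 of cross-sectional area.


stress = F / A
stress = 1128 / 3.6500e-04
stress = 3.0904e+06


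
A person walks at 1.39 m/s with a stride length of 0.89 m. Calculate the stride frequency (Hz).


f = v / stride_length
f = 1.39 / 0.89
f = 1.5618


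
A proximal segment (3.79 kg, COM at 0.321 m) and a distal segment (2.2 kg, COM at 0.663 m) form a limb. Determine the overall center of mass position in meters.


COM = (m1*x1 + m2*x2) / (m1 + m2)
COM = (3.79*0.321 + 2.2*0.663) / (3.79 + 2.2)
Numerator = 2.6752
Denominator = 5.9900
COM = 0.4466


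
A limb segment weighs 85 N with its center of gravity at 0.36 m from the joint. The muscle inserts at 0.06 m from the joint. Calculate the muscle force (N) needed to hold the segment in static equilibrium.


F_muscle = W * d_load / d_muscle
F_muscle = 85 * 0.36 / 0.06
Numerator = 30.6000
F_muscle = 510.0000


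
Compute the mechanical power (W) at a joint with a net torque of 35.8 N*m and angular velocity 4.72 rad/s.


P = M * omega
P = 35.8 * 4.72
P = 168.9760


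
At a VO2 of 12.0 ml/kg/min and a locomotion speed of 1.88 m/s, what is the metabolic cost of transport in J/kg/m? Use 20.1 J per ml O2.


Power per kg = VO2 * 20.1 / 60
Power per kg = 12.0 * 20.1 / 60 = 4.0200 W/kg
Cost = power_per_kg / speed
Cost = 4.0200 / 1.88
Cost = 2.1383


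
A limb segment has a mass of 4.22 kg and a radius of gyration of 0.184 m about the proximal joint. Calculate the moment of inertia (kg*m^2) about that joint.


I = m * k^2
I = 4.22 * 0.184^2
k^2 = 0.0339
I = 0.1429


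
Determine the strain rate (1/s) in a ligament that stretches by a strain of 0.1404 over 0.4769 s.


strain_rate = delta_strain / delta_t
strain_rate = 0.1404 / 0.4769
strain_rate = 0.2944


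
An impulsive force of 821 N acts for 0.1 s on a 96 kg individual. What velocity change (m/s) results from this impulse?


J = F * dt = 821 * 0.1 = 82.1000 N*s
delta_v = J / m
delta_v = 82.1000 / 96
delta_v = 0.8552


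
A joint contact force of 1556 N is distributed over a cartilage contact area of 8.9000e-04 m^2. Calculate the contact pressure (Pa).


P = F / A
P = 1556 / 8.9000e-04
P = 1.7483e+06


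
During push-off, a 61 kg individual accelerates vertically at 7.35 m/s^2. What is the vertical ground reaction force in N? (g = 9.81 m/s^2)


GRF = m * (g + a)
GRF = 61 * (9.81 + 7.35)
GRF = 61 * 17.1600
GRF = 1046.7600


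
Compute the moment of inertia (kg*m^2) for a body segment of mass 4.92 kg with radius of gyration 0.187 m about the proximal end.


I = m * k^2
I = 4.92 * 0.187^2
k^2 = 0.0350
I = 0.1720


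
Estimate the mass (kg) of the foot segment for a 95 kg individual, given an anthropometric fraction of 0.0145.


m_segment = body_mass * fraction
m_segment = 95 * 0.0145
m_segment = 1.3775


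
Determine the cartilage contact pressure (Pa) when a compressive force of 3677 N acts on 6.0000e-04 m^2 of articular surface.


P = F / A
P = 3677 / 6.0000e-04
P = 6.1283e+06


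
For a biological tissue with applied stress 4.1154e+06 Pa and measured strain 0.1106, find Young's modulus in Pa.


E = stress / strain
E = 4.1154e+06 / 0.1106
E = 3.7210e+07


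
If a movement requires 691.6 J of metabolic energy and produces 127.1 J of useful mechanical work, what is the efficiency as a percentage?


eta = (W_mech / E_meta) * 100
eta = (127.1 / 691.6) * 100
ratio = 0.1838
eta = 18.3777


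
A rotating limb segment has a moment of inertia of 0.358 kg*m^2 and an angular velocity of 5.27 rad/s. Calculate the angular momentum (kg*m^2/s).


L = I * omega
L = 0.358 * 5.27
L = 1.8867


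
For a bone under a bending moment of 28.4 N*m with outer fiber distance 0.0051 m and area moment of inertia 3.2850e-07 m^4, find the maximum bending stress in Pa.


sigma = M * c / I
sigma = 28.4 * 0.0051 / 3.2850e-07
M * c = 0.1448
sigma = 440913.2420


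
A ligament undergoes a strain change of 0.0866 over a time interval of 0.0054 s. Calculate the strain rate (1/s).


strain_rate = delta_strain / delta_t
strain_rate = 0.0866 / 0.0054
strain_rate = 16.0370


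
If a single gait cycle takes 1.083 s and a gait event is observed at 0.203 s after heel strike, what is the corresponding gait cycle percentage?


pct = (event_time / cycle_time) * 100
pct = (0.203 / 1.083) * 100
ratio = 0.1874
pct = 18.7442


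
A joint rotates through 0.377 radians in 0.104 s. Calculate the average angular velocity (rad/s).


omega = delta_theta / delta_t
omega = 0.377 / 0.104
omega = 3.6250


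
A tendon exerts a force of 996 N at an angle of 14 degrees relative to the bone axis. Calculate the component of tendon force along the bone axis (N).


F_eff = F_tendon * cos(theta)
theta = 14 deg = 0.2443 rad
cos(theta) = 0.9703
F_eff = 996 * 0.9703
F_eff = 966.4145


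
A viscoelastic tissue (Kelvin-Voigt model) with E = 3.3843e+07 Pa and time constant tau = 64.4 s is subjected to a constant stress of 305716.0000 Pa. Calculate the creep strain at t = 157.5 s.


epsilon(t) = (sigma/E) * (1 - exp(-t/tau))
sigma/E = 305716.0000 / 3.3843e+07 = 0.0090
exp(-t/tau) = exp(-157.5 / 64.4) = 0.0867
epsilon = 0.0090 * (1 - 0.0867)
epsilon = 0.0083


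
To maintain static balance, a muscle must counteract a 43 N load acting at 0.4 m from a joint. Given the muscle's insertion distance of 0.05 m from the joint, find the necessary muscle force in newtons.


F_muscle = W * d_load / d_muscle
F_muscle = 43 * 0.4 / 0.05
Numerator = 17.2000
F_muscle = 344.0000


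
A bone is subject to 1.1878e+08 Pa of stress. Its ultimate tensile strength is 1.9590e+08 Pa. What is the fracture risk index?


FRI = applied / ultimate
FRI = 1.1878e+08 / 1.9590e+08
FRI = 0.6063


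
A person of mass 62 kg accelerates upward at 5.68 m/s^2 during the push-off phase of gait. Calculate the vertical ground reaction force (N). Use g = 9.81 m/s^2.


GRF = m * (g + a)
GRF = 62 * (9.81 + 5.68)
GRF = 62 * 15.4900
GRF = 960.3800


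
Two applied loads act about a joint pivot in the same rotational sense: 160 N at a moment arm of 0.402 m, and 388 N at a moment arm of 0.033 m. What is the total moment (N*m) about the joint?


M = F1 * d1 + F2 * d2
M = 160 * 0.402 + 388 * 0.033
M = 64.3200 + 12.8040
M = 77.1240


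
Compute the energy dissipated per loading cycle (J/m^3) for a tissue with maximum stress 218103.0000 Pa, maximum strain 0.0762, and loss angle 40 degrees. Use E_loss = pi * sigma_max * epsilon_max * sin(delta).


E_loss = pi * sigma_max * epsilon_max * sin(delta)
delta = 40 deg = 0.6981 rad
sin(delta) = 0.6428
E_loss = pi * 218103.0000 * 0.0762 * 0.6428
E_loss = 33560.9295


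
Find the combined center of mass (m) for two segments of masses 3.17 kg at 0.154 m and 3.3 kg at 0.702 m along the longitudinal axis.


COM = (m1*x1 + m2*x2) / (m1 + m2)
COM = (3.17*0.154 + 3.3*0.702) / (3.17 + 3.3)
Numerator = 2.8048
Denominator = 6.4700
COM = 0.4335


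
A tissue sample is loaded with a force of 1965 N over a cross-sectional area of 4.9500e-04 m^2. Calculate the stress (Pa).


stress = F / A
stress = 1965 / 4.9500e-04
stress = 3.9697e+06


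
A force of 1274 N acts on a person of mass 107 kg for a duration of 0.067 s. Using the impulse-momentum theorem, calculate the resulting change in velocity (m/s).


J = F * dt = 1274 * 0.067 = 85.3580 N*s
delta_v = J / m
delta_v = 85.3580 / 107
delta_v = 0.7977


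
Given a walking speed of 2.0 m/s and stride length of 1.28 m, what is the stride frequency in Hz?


f = v / stride_length
f = 2.0 / 1.28
f = 1.5625


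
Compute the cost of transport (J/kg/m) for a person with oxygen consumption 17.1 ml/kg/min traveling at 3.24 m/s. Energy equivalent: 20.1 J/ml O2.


Power per kg = VO2 * 20.1 / 60
Power per kg = 17.1 * 20.1 / 60 = 5.7285 W/kg
Cost = power_per_kg / speed
Cost = 5.7285 / 3.24
Cost = 1.7681


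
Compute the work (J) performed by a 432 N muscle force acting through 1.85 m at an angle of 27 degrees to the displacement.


W = F * d * cos(theta)
theta = 27 deg = 0.4712 rad
cos(theta) = 0.8910
W = 432 * 1.85 * 0.8910
W = 712.0924


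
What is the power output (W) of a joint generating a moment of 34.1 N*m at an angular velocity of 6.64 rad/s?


P = M * omega
P = 34.1 * 6.64
P = 226.4240


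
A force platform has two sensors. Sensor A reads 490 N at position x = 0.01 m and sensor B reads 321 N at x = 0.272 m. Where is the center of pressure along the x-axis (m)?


COP_x = (F1*x1 + F2*x2) / (F1 + F2)
COP_x = (490*0.01 + 321*0.272) / (490 + 321)
Numerator = 92.2120
Denominator = 811
COP_x = 0.1137


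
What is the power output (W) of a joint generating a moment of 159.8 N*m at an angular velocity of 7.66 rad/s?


P = M * omega
P = 159.8 * 7.66
P = 1224.0680


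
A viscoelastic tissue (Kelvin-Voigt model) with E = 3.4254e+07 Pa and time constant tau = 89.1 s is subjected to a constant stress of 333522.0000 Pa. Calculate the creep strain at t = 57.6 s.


epsilon(t) = (sigma/E) * (1 - exp(-t/tau))
sigma/E = 333522.0000 / 3.4254e+07 = 0.0097
exp(-t/tau) = exp(-57.6 / 89.1) = 0.5239
epsilon = 0.0097 * (1 - 0.5239)
epsilon = 0.0046


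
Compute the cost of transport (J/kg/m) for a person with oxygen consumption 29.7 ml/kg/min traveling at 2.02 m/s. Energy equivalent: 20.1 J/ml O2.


Power per kg = VO2 * 20.1 / 60
Power per kg = 29.7 * 20.1 / 60 = 9.9495 W/kg
Cost = power_per_kg / speed
Cost = 9.9495 / 2.02
Cost = 4.9255


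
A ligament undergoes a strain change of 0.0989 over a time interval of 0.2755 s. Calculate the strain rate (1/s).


strain_rate = delta_strain / delta_t
strain_rate = 0.0989 / 0.2755
strain_rate = 0.3590


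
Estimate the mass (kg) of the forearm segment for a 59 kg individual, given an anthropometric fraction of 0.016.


m_segment = body_mass * fraction
m_segment = 59 * 0.016
m_segment = 0.9440


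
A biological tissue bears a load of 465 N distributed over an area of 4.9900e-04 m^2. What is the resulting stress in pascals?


stress = F / A
stress = 465 / 4.9900e-04
stress = 931863.7275


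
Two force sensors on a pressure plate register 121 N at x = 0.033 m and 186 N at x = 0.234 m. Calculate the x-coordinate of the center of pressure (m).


COP_x = (F1*x1 + F2*x2) / (F1 + F2)
COP_x = (121*0.033 + 186*0.234) / (121 + 186)
Numerator = 47.5170
Denominator = 307
COP_x = 0.1548


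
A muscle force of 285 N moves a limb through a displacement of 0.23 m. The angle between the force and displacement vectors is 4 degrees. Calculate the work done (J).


W = F * d * cos(theta)
theta = 4 deg = 0.0698 rad
cos(theta) = 0.9976
W = 285 * 0.23 * 0.9976
W = 65.3903


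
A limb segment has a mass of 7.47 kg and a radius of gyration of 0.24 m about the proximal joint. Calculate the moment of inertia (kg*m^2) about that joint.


I = m * k^2
I = 7.47 * 0.24^2
k^2 = 0.0576
I = 0.4303


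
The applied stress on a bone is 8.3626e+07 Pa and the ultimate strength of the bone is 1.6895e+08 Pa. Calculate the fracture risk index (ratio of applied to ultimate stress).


FRI = applied / ultimate
FRI = 8.3626e+07 / 1.6895e+08
FRI = 0.4950


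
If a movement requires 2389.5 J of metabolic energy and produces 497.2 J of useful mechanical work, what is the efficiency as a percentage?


eta = (W_mech / E_meta) * 100
eta = (497.2 / 2389.5) * 100
ratio = 0.2081
eta = 20.8077


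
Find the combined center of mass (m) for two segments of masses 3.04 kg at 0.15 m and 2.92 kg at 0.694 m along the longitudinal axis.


COM = (m1*x1 + m2*x2) / (m1 + m2)
COM = (3.04*0.15 + 2.92*0.694) / (3.04 + 2.92)
Numerator = 2.4825
Denominator = 5.9600
COM = 0.4165


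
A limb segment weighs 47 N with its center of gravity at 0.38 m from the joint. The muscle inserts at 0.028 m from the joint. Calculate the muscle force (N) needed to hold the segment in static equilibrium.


F_muscle = W * d_load / d_muscle
F_muscle = 47 * 0.38 / 0.028
Numerator = 17.8600
F_muscle = 637.8571


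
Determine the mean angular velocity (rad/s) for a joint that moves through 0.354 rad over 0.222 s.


omega = delta_theta / delta_t
omega = 0.354 / 0.222
omega = 1.5946


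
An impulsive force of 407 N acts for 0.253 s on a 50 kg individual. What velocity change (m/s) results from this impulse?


J = F * dt = 407 * 0.253 = 102.9710 N*s
delta_v = J / m
delta_v = 102.9710 / 50
delta_v = 2.0594


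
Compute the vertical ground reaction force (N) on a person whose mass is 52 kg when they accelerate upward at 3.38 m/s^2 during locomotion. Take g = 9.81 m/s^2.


GRF = m * (g + a)
GRF = 52 * (9.81 + 3.38)
GRF = 52 * 13.1900
GRF = 685.8800


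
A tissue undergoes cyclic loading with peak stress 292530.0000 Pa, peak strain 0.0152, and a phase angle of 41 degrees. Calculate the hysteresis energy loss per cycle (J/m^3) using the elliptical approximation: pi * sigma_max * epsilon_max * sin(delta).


E_loss = pi * sigma_max * epsilon_max * sin(delta)
delta = 41 deg = 0.7156 rad
sin(delta) = 0.6561
E_loss = pi * 292530.0000 * 0.0152 * 0.6561
E_loss = 9164.4581


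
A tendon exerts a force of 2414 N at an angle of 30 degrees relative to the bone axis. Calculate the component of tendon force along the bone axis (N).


F_eff = F_tendon * cos(theta)
theta = 30 deg = 0.5236 rad
cos(theta) = 0.8660
F_eff = 2414 * 0.8660
F_eff = 2090.5853


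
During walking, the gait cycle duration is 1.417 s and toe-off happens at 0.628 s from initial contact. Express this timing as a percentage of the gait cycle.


pct = (event_time / cycle_time) * 100
pct = (0.628 / 1.417) * 100
ratio = 0.4432
pct = 44.3190


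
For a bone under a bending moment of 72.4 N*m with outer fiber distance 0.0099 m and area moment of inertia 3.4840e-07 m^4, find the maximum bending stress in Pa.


sigma = M * c / I
sigma = 72.4 * 0.0099 / 3.4840e-07
M * c = 0.7168
sigma = 2.0573e+06


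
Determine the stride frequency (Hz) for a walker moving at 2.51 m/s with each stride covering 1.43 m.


f = v / stride_length
f = 2.51 / 1.43
f = 1.7552


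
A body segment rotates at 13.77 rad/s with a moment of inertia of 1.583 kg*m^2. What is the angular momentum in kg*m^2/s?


L = I * omega
L = 1.583 * 13.77
L = 21.7979


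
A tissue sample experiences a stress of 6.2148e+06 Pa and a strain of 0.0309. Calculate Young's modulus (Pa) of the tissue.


E = stress / strain
E = 6.2148e+06 / 0.0309
E = 2.0113e+08


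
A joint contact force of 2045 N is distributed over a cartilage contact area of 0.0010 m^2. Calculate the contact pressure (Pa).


P = F / A
P = 2045 / 0.0010
P = 2.0450e+06


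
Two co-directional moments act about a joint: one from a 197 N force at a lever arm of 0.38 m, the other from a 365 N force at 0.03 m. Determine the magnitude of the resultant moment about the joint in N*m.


M = F1 * d1 + F2 * d2
M = 197 * 0.38 + 365 * 0.03
M = 74.8600 + 10.9500
M = 85.8100


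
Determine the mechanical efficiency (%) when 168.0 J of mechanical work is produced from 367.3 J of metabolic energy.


eta = (W_mech / E_meta) * 100
eta = (168.0 / 367.3) * 100
ratio = 0.4574
eta = 45.7392


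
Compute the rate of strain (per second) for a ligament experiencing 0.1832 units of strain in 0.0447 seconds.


strain_rate = delta_strain / delta_t
strain_rate = 0.1832 / 0.0447
strain_rate = 4.0984


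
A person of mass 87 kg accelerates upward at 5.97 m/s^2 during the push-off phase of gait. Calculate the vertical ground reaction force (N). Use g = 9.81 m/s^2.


GRF = m * (g + a)
GRF = 87 * (9.81 + 5.97)
GRF = 87 * 15.7800
GRF = 1372.8600


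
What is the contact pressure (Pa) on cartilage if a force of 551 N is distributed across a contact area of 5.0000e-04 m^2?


P = F / A
P = 551 / 5.0000e-04
P = 1.1020e+06


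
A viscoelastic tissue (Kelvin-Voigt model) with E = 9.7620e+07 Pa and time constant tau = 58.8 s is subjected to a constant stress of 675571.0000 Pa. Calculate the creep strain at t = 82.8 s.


epsilon(t) = (sigma/E) * (1 - exp(-t/tau))
sigma/E = 675571.0000 / 9.7620e+07 = 0.0069
exp(-t/tau) = exp(-82.8 / 58.8) = 0.2446
epsilon = 0.0069 * (1 - 0.2446)
epsilon = 0.0052


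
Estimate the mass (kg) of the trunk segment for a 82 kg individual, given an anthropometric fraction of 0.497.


m_segment = body_mass * fraction
m_segment = 82 * 0.497
m_segment = 40.7540


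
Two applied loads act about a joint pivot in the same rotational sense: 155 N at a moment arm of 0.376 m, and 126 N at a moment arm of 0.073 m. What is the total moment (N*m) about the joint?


M = F1 * d1 + F2 * d2
M = 155 * 0.376 + 126 * 0.073
M = 58.2800 + 9.1980
M = 67.4780


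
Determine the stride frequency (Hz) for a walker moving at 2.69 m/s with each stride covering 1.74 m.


f = v / stride_length
f = 2.69 / 1.74
f = 1.5460


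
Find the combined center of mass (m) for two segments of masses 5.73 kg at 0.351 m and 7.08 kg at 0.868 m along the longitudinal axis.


COM = (m1*x1 + m2*x2) / (m1 + m2)
COM = (5.73*0.351 + 7.08*0.868) / (5.73 + 7.08)
Numerator = 8.1567
Denominator = 12.8100
COM = 0.6367


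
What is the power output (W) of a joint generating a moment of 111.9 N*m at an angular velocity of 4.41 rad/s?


P = M * omega
P = 111.9 * 4.41
P = 493.4790


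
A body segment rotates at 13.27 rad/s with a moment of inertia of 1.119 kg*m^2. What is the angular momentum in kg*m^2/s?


L = I * omega
L = 1.119 * 13.27
L = 14.8491


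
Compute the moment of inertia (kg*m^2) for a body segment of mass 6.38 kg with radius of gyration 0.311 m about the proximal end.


I = m * k^2
I = 6.38 * 0.311^2
k^2 = 0.0967
I = 0.6171


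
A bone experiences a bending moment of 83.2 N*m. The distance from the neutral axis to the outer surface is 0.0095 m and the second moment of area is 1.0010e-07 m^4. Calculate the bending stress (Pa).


sigma = M * c / I
sigma = 83.2 * 0.0095 / 1.0010e-07
M * c = 0.7904
sigma = 7.8961e+06


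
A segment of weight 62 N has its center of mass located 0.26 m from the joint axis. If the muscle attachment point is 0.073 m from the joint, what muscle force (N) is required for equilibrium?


F_muscle = W * d_load / d_muscle
F_muscle = 62 * 0.26 / 0.073
Numerator = 16.1200
F_muscle = 220.8219


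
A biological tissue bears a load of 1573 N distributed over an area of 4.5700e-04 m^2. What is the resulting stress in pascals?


stress = F / A
stress = 1573 / 4.5700e-04
stress = 3.4420e+06


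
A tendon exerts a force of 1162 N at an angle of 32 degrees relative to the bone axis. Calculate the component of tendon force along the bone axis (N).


F_eff = F_tendon * cos(theta)
theta = 32 deg = 0.5585 rad
cos(theta) = 0.8480
F_eff = 1162 * 0.8480
F_eff = 985.4319


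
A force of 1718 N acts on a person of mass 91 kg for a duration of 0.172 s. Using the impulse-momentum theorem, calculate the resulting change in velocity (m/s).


J = F * dt = 1718 * 0.172 = 295.4960 N*s
delta_v = J / m
delta_v = 295.4960 / 91
delta_v = 3.2472


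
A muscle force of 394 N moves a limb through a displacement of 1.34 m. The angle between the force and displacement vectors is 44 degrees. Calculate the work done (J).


W = F * d * cos(theta)
theta = 44 deg = 0.7679 rad
cos(theta) = 0.7193
W = 394 * 1.34 * 0.7193
W = 379.7826


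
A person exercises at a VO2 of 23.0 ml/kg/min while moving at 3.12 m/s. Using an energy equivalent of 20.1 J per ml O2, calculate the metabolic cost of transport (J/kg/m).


Power per kg = VO2 * 20.1 / 60
Power per kg = 23.0 * 20.1 / 60 = 7.7050 W/kg
Cost = power_per_kg / speed
Cost = 7.7050 / 3.12
Cost = 2.4696


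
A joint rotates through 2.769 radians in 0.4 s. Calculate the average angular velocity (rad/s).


omega = delta_theta / delta_t
omega = 2.769 / 0.4
omega = 6.9225


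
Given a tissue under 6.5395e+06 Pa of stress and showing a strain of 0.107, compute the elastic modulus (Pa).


E = stress / strain
E = 6.5395e+06 / 0.107
E = 6.1117e+07


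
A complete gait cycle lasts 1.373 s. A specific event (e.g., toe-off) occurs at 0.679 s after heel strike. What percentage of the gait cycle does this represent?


pct = (event_time / cycle_time) * 100
pct = (0.679 / 1.373) * 100
ratio = 0.4945
pct = 49.4538


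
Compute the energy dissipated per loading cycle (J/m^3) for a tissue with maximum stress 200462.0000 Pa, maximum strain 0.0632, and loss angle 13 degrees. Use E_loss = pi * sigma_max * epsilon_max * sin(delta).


E_loss = pi * sigma_max * epsilon_max * sin(delta)
delta = 13 deg = 0.2269 rad
sin(delta) = 0.2250
E_loss = pi * 200462.0000 * 0.0632 * 0.2250
E_loss = 8953.3805


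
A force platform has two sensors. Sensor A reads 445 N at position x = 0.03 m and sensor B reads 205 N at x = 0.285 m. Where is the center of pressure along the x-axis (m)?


COP_x = (F1*x1 + F2*x2) / (F1 + F2)
COP_x = (445*0.03 + 205*0.285) / (445 + 205)
Numerator = 71.7750
Denominator = 650
COP_x = 0.1104


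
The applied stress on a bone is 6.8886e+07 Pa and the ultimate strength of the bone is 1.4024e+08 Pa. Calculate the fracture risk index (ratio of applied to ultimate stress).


FRI = applied / ultimate
FRI = 6.8886e+07 / 1.4024e+08
FRI = 0.4912


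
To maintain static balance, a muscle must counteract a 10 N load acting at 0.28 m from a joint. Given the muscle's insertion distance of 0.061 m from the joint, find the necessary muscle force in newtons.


F_muscle = W * d_load / d_muscle
F_muscle = 10 * 0.28 / 0.061
Numerator = 2.8000
F_muscle = 45.9016


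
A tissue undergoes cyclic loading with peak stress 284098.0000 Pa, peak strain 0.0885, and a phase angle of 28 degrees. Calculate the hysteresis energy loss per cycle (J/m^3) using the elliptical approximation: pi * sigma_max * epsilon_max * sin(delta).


E_loss = pi * sigma_max * epsilon_max * sin(delta)
delta = 28 deg = 0.4887 rad
sin(delta) = 0.4695
E_loss = pi * 284098.0000 * 0.0885 * 0.4695
E_loss = 37082.6371


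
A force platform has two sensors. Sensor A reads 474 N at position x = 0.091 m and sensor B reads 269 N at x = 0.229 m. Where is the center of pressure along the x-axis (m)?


COP_x = (F1*x1 + F2*x2) / (F1 + F2)
COP_x = (474*0.091 + 269*0.229) / (474 + 269)
Numerator = 104.7350
Denominator = 743
COP_x = 0.1410


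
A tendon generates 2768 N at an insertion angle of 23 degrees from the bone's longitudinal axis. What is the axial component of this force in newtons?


F_eff = F_tendon * cos(theta)
theta = 23 deg = 0.4014 rad
cos(theta) = 0.9205
F_eff = 2768 * 0.9205
F_eff = 2547.9574


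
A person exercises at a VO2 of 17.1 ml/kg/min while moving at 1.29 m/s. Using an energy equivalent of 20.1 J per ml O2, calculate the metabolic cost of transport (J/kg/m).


Power per kg = VO2 * 20.1 / 60
Power per kg = 17.1 * 20.1 / 60 = 5.7285 W/kg
Cost = power_per_kg / speed
Cost = 5.7285 / 1.29
Cost = 4.4407


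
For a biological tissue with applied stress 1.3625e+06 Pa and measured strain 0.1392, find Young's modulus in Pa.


E = stress / strain
E = 1.3625e+06 / 0.1392
E = 9.7881e+06


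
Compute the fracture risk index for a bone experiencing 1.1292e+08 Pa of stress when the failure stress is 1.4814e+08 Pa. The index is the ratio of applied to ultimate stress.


FRI = applied / ultimate
FRI = 1.1292e+08 / 1.4814e+08
FRI = 0.7623


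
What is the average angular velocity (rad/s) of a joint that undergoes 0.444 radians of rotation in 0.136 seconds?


omega = delta_theta / delta_t
omega = 0.444 / 0.136
omega = 3.2647


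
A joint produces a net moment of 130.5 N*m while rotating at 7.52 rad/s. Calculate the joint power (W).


P = M * omega
P = 130.5 * 7.52
P = 981.3600


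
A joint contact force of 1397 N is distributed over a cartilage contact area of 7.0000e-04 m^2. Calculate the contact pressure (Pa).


P = F / A
P = 1397 / 7.0000e-04
P = 1.9957e+06


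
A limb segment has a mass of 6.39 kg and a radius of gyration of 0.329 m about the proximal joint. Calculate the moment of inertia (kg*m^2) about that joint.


I = m * k^2
I = 6.39 * 0.329^2
k^2 = 0.1082
I = 0.6917


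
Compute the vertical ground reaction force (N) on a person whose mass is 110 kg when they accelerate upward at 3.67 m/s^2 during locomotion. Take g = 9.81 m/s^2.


GRF = m * (g + a)
GRF = 110 * (9.81 + 3.67)
GRF = 110 * 13.4800
GRF = 1482.8000


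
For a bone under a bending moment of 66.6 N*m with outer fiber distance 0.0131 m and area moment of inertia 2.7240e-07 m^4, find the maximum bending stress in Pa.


sigma = M * c / I
sigma = 66.6 * 0.0131 / 2.7240e-07
M * c = 0.8725
sigma = 3.2029e+06


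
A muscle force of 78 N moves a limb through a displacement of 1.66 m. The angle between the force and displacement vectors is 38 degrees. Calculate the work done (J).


W = F * d * cos(theta)
theta = 38 deg = 0.6632 rad
cos(theta) = 0.7880
W = 78 * 1.66 * 0.7880
W = 102.0316


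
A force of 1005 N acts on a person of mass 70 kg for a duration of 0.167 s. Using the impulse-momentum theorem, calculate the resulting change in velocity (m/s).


J = F * dt = 1005 * 0.167 = 167.8350 N*s
delta_v = J / m
delta_v = 167.8350 / 70
delta_v = 2.3976


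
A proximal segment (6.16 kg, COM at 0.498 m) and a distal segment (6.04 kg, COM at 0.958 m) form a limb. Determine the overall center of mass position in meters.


COM = (m1*x1 + m2*x2) / (m1 + m2)
COM = (6.16*0.498 + 6.04*0.958) / (6.16 + 6.04)
Numerator = 8.8540
Denominator = 12.2000
COM = 0.7257
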